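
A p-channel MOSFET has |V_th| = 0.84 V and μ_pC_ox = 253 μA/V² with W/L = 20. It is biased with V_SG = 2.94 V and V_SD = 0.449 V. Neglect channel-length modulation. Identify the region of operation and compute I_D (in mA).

Triode; I_D = 4.26 mA

k_p = μ_pC_ox · (W/L) = 5.06 mA/V².
V_ov = V_SG − |V_th| = 2.94 − 0.84 = 2.1 V.
Since V_SD = 0.449 V < V_ov = 2.1 V, the device is in the triode region.
I_D = k_p [V_ov · V_SD − ½ V_SD²] = 5.06 × [2.1 × 0.449 − 0.5 × 0.449²] = 4.26 mA.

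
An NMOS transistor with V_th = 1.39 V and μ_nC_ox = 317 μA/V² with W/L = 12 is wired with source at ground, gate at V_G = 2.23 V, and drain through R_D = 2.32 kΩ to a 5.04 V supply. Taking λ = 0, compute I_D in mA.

I_D = 1.34 mA

V_GS = V_G = 2.23 V, so V_ov = 2.23 − 1.39 = 0.84 V.
k_n = μ_nC_ox · (W/L) = 3.804 mA/V².
Assume saturation: I_D = ½ k_n V_ov² = 0.5 × 3.804 × 0.84² = 1.34 mA, giving V_DS = V_DD − I_D R_D = 5.04 − 1.34 × 2.32 = 1.93 V.
V_DS = 1.93 V ≥ V_ov = 0.84 V, confirming saturation.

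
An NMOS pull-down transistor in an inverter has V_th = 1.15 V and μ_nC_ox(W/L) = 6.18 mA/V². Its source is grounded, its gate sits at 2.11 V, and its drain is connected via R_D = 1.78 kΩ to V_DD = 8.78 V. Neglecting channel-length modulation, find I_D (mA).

V_GS = V_G = 2.11 V, so V_ov = 2.11 − 1.15 = 0.96 V.
Assume saturation: I_D = ½ k_n V_ov² = 0.5 × 6.18 × 0.96² = 2.85 mA, giving V_DS = V_DD − I_D R_D = 8.78 − 2.85 × 1.78 = 3.71 V.
V_DS = 3.71 V ≥ V_ov = 0.96 V, confirming saturation.

I_D = 2.85 mA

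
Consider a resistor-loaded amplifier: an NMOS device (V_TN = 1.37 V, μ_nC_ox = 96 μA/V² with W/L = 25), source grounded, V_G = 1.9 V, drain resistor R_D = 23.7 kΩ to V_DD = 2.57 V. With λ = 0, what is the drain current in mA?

I_D = 0.105 mA

V_GS = V_G = 1.9 V, so V_ov = 1.9 − 1.37 = 0.53 V.
k_n = μ_nC_ox · (W/L) = 2.4 mA/V².
Assume saturation: I_D = ½ k_n V_ov² = 0.5 × 2.4 × 0.53² = 0.337 mA, giving V_DS = V_DD − I_D R_D = 2.57 − 0.337 × 23.7 = -5.42 V.
But -5.42 V < V_ov = 0.53 V, so the device is actually in triode.
In triode I_D = k_n[V_ov V_DS − ½ V_DS²] and I_D = (V_DD − V_DS)/R_D. Equating: 28.4 V_DS² − 31.15 V_DS + 2.57 = 0, giving V_DS = 0.0899 V (the root below V_ov).
I_D = (2.57 − 0.0899) / 23.7 = 0.105 mA.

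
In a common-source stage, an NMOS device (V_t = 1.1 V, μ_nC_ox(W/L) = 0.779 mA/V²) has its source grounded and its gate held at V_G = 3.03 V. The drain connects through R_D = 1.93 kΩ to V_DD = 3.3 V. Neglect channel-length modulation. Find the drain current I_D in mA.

V_GS = V_G = 3.03 V, so V_ov = 3.03 − 1.1 = 1.93 V.
Assume saturation: I_D = ½ k_n V_ov² = 0.5 × 0.779 × 1.93² = 1.45 mA, giving V_DS = V_DD − I_D R_D = 3.3 − 1.45 × 1.93 = 0.5 V.
But 0.5 V < V_ov = 1.93 V, so the device is actually in triode.
In triode I_D = k_n[V_ov V_DS − ½ V_DS²] and I_D = (V_DD − V_DS)/R_D. Equating: 0.752 V_DS² − 3.902 V_DS + 3.3 = 0, giving V_DS = 1.06 V (the root below V_ov).
I_D = (3.3 − 1.06) / 1.93 = 1.16 mA.

I_D = 1.16 mA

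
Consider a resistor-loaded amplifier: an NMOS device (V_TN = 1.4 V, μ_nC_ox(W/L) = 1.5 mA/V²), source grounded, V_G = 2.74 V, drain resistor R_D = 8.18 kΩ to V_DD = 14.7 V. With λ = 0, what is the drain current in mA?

V_GS = V_G = 2.74 V, so V_ov = 2.74 − 1.4 = 1.34 V.
Assume saturation: I_D = ½ k_n V_ov² = 0.5 × 1.5 × 1.34² = 1.35 mA, giving V_DS = V_DD − I_D R_D = 14.7 − 1.35 × 8.18 = 3.68 V.
V_DS = 3.68 V ≥ V_ov = 1.34 V, confirming saturation.

I_D = 1.35 mA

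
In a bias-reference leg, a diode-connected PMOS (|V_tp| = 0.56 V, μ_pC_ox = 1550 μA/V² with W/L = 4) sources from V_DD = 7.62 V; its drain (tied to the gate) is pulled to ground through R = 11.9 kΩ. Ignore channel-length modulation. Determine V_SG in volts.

V_SG = 0.984 V

With gate tied to drain, V_SG = V_SD ≥ V_SG − |V_tp|, so the device is in saturation.
k_p = μ_pC_ox · (W/L) = 6.2 mA/V².
KCL at the drain: ½ k_p (V_SG − |V_tp|)² = (V_DD − V_SG)/R.
Let x = V_SG − 0.56. Then 36.9 x² + x − 7.06 = 0, giving x = 0.424 V (positive root), so V_SG = 0.984 V.
I_D = (V_DD − V_SG)/R = (7.62 − 0.984) / 11.9 = 0.558 mA.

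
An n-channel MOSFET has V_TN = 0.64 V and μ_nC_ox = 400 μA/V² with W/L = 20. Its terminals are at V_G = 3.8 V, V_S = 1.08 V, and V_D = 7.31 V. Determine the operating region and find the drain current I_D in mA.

Saturation; I_D = 17.3 mA

V_GS = V_G − V_S = 3.8 − 1.08 = 2.72 V; V_DS = V_D − V_S = 7.31 − 1.08 = 6.23 V.
k_n = μ_nC_ox · (W/L) = 8 mA/V².
V_ov = V_GS − V_TN = 2.72 − 0.64 = 2.08 V.
Since V_DS = 6.23 V ≥ V_ov = 2.08 V, the device is in saturation.
I_D = ½ k_n V_ov² = 0.5 × 8 × 2.08² = 17.3 mA.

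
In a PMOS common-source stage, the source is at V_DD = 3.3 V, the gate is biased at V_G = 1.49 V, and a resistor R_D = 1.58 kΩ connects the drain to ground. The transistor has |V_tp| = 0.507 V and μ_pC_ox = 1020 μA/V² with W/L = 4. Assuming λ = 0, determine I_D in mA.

I_D = 1.83 mA

V_SG = V_DD − V_G = 3.3 − 1.49 = 1.81 V, so V_ov = 1.81 − 0.507 = 1.3 V.
k_p = μ_pC_ox · (W/L) = 4.08 mA/V².
Assume saturation: I_D = ½ k_p V_ov² = 0.5 × 4.08 × 1.3² = 3.46 mA, giving V_SD = V_DD − I_D R_D = 3.3 − 3.46 × 1.58 = -2.17 V.
But -2.17 V < V_ov = 1.3 V, so the device is actually in triode.
In triode I_D = k_p[V_ov V_SD − ½ V_SD²] and I_D = (V_DD − V_SD)/R_D. Equating: 3.22 V_SD² − 9.4 V_SD + 3.3 = 0, giving V_SD = 0.408 V (the root below V_ov).
I_D = (3.3 − 0.408) / 1.58 = 1.83 mA.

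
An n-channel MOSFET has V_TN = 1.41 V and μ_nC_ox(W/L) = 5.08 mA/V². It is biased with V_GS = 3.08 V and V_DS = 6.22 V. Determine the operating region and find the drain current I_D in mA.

V_ov = V_GS − V_TN = 3.08 − 1.41 = 1.67 V.
Since V_DS = 6.22 V ≥ V_ov = 1.67 V, the device is in saturation.
I_D = ½ k_n V_ov² = 0.5 × 5.08 × 1.67² = 7.08 mA.

Saturation; I_D = 7.08 mA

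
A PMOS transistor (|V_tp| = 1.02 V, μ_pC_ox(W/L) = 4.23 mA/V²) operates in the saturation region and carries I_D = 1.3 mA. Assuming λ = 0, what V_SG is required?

V_SG = 1.80 V

In saturation I_D = ½ k_p (V_SG − |V_tp|)², so V_SG − |V_tp| = √(2 I_D / k_p) = √(2 × 1.3 / 4.23) = 0.784 V.
V_SG = 1.02 + 0.784 = 1.8 V.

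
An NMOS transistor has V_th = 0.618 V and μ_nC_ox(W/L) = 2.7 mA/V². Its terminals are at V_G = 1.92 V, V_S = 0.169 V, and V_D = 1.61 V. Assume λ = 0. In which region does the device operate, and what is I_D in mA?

V_GS = V_G − V_S = 1.92 − 0.169 = 1.75 V; V_DS = V_D − V_S = 1.61 − 0.169 = 1.44 V.
V_ov = V_GS − V_th = 1.75 − 0.618 = 1.13 V.
Since V_DS = 1.44 V ≥ V_ov = 1.13 V, the device is in saturation.
I_D = ½ k_n V_ov² = 0.5 × 2.7 × 1.13² = 1.73 mA.

Saturation; I_D = 1.73 mA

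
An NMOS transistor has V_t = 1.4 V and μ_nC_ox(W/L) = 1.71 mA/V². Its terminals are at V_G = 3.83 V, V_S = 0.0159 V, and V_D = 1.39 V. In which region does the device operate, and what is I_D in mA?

Triode; I_D = 4.06 mA

V_GS = V_G − V_S = 3.83 − 0.0159 = 3.81 V; V_DS = V_D − V_S = 1.39 − 0.0159 = 1.37 V.
V_ov = V_GS − V_t = 3.81 − 1.4 = 2.41 V.
Since V_DS = 1.37 V < V_ov = 2.41 V, the device is in the triode region.
I_D = k_n [V_ov · V_DS − ½ V_DS²] = 1.71 × [2.41 × 1.37 − 0.5 × 1.37²] = 4.06 mA.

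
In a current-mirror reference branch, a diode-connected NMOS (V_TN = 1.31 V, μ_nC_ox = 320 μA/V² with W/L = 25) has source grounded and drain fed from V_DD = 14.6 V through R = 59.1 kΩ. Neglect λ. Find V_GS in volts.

With gate tied to drain, V_GS = V_DS ≥ V_GS − V_TN, so the device is in saturation.
k_n = μ_nC_ox · (W/L) = 8 mA/V².
KCL at the drain: ½ k_n (V_GS − V_TN)² = (V_DD − V_GS)/R.
Let x = V_GS − 1.31. Then 236 x² + x − 13.29 = 0, giving x = 0.235 V (positive root), so V_GS = 1.54 V.
I_D = (V_DD − V_GS)/R = (14.6 − 1.54) / 59.1 = 0.221 mA.

V_GS = 1.54 V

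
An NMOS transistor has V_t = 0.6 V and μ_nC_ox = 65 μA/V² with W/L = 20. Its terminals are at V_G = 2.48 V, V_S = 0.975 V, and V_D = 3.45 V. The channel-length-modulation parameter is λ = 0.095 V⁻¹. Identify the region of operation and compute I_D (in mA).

Saturation; I_D = 0.658 mA

V_GS = V_G − V_S = 2.48 − 0.975 = 1.5 V; V_DS = V_D − V_S = 3.45 − 0.975 = 2.48 V.
k_n = μ_nC_ox · (W/L) = 1.3 mA/V².
V_ov = V_GS − V_t = 1.5 − 0.6 = 0.905 V.
Since V_DS = 2.48 V ≥ V_ov = 0.905 V, the device is in saturation.
I_D = ½ k_n V_ov² (1 + λ V_DS) = 0.5 × 1.3 × 0.905² × (1 + 0.095 × 2.48) = 0.658 mA.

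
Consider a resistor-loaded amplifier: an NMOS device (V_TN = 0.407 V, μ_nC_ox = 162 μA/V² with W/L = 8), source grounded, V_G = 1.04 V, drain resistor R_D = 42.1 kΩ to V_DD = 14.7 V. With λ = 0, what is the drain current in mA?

I_D = 0.260 mA

V_GS = V_G = 1.04 V, so V_ov = 1.04 − 0.407 = 0.633 V.
k_n = μ_nC_ox · (W/L) = 1.296 mA/V².
Assume saturation: I_D = ½ k_n V_ov² = 0.5 × 1.296 × 0.633² = 0.26 mA, giving V_DS = V_DD − I_D R_D = 14.7 − 0.26 × 42.1 = 3.77 V.
V_DS = 3.77 V ≥ V_ov = 0.633 V, confirming saturation.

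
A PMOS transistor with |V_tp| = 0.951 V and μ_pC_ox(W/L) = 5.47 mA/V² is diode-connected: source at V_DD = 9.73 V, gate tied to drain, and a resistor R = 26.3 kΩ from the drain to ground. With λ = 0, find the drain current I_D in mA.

With gate tied to drain, V_SG = V_SD ≥ V_SG − |V_tp|, so the device is in saturation.
KCL at the drain: ½ k_p (V_SG − |V_tp|)² = (V_DD − V_SG)/R.
Let x = V_SG − 0.951. Then 71.9 x² + x − 8.779 = 0, giving x = 0.342 V (positive root), so V_SG = 1.29 V.
I_D = (V_DD − V_SG)/R = (9.73 − 1.29) / 26.3 = 0.321 mA.

I_D = 0.321 mA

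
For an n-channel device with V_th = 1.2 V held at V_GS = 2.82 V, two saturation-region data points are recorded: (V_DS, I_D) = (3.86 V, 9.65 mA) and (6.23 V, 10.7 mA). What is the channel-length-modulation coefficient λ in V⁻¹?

With V_GS fixed, I_D ∝ (1 + λ V_DS) in saturation, so I_D2/I_D1 = (1 + λ V_DS2)/(1 + λ V_DS1).
10.7/9.65 = 1.109 = (1 + 6.23 λ)/(1 + 3.86 λ).
Solving: λ (I_D1 V_DS2 − I_D2 V_DS1) = I_D2 − I_D1, so λ = (10.7 − 9.65) / (9.65 × 6.23 − 10.7 × 3.86) = 1.05 / 18.8 = 0.0558 V⁻¹.

λ = 0.0558 V⁻¹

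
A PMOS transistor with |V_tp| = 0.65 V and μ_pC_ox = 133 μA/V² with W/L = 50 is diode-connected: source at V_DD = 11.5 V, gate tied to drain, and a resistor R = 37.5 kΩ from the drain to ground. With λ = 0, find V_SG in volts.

With gate tied to drain, V_SG = V_SD ≥ V_SG − |V_tp|, so the device is in saturation.
k_p = μ_pC_ox · (W/L) = 6.65 mA/V².
KCL at the drain: ½ k_p (V_SG − |V_tp|)² = (V_DD − V_SG)/R.
Let x = V_SG − 0.65. Then 125 x² + x − 10.85 = 0, giving x = 0.291 V (positive root), so V_SG = 0.941 V.
I_D = (V_DD − V_SG)/R = (11.5 − 0.941) / 37.5 = 0.282 mA.

V_SG = 0.941 V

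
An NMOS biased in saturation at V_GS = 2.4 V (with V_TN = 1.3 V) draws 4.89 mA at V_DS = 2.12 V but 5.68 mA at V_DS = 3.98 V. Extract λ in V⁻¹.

With V_GS fixed, I_D ∝ (1 + λ V_DS) in saturation, so I_D2/I_D1 = (1 + λ V_DS2)/(1 + λ V_DS1).
5.68/4.89 = 1.162 = (1 + 3.98 λ)/(1 + 2.12 λ).
Solving: λ (I_D1 V_DS2 − I_D2 V_DS1) = I_D2 − I_D1, so λ = (5.68 − 4.89) / (4.89 × 3.98 − 5.68 × 2.12) = 0.79 / 7.42 = 0.106 V⁻¹.

λ = 0.106 V⁻¹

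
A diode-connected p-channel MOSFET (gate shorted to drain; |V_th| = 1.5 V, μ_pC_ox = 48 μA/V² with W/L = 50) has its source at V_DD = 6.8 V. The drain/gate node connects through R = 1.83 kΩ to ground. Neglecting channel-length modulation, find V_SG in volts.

With gate tied to drain, V_SG = V_SD ≥ V_SG − |V_th|, so the device is in saturation.
k_p = μ_pC_ox · (W/L) = 2.4 mA/V².
KCL at the drain: ½ k_p (V_SG − |V_th|)² = (V_DD − V_SG)/R.
Let x = V_SG − 1.5. Then 2.2 x² + x − 5.3 = 0, giving x = 1.34 V (positive root), so V_SG = 2.84 V.
I_D = (V_DD − V_SG)/R = (6.8 − 2.84) / 1.83 = 2.16 mA.

V_SG = 2.84 V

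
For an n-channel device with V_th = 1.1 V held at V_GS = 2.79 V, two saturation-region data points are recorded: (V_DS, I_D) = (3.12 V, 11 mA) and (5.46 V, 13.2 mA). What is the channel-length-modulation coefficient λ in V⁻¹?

λ = 0.117 V⁻¹

With V_GS fixed, I_D ∝ (1 + λ V_DS) in saturation, so I_D2/I_D1 = (1 + λ V_DS2)/(1 + λ V_DS1).
13.2/11 = 1.2 = (1 + 5.46 λ)/(1 + 3.12 λ).
Solving: λ (I_D1 V_DS2 − I_D2 V_DS1) = I_D2 − I_D1, so λ = (13.2 − 11) / (11 × 5.46 − 13.2 × 3.12) = 2.2 / 18.9 = 0.117 V⁻¹.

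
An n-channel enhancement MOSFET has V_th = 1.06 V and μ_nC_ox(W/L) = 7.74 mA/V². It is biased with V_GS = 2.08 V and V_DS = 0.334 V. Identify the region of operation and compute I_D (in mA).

V_ov = V_GS − V_th = 2.08 − 1.06 = 1.02 V.
Since V_DS = 0.334 V < V_ov = 1.02 V, the device is in the triode region.
I_D = k_n [V_ov · V_DS − ½ V_DS²] = 7.74 × [1.02 × 0.334 − 0.5 × 0.334²] = 2.21 mA.

Triode; I_D = 2.21 mA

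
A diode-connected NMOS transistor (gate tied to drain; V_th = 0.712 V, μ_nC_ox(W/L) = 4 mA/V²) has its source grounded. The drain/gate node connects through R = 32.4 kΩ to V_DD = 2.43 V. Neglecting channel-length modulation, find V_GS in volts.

With gate tied to drain, V_GS = V_DS ≥ V_GS − V_th, so the device is in saturation.
KCL at the drain: ½ k_n (V_GS − V_th)² = (V_DD − V_GS)/R.
Let x = V_GS − 0.712. Then 64.8 x² + x − 1.718 = 0, giving x = 0.155 V (positive root), so V_GS = 0.867 V.
I_D = (V_DD − V_GS)/R = (2.43 − 0.867) / 32.4 = 0.0482 mA.

V_GS = 0.867 V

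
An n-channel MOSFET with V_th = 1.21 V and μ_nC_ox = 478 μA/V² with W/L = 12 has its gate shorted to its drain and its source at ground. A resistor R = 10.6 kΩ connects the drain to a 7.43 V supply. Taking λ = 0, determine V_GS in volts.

With gate tied to drain, V_GS = V_DS ≥ V_GS − V_th, so the device is in saturation.
k_n = μ_nC_ox · (W/L) = 5.736 mA/V².
KCL at the drain: ½ k_n (V_GS − V_th)² = (V_DD − V_GS)/R.
Let x = V_GS − 1.21. Then 30.4 x² + x − 6.22 = 0, giving x = 0.436 V (positive root), so V_GS = 1.65 V.
I_D = (V_DD − V_GS)/R = (7.43 − 1.65) / 10.6 = 0.546 mA.

V_GS = 1.65 V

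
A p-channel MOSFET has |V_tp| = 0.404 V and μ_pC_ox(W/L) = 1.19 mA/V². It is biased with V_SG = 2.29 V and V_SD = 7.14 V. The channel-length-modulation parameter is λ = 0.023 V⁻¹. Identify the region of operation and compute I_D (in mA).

Saturation; I_D = 2.46 mA

V_ov = V_SG − |V_tp| = 2.29 − 0.404 = 1.89 V.
Since V_SD = 7.14 V ≥ V_ov = 1.89 V, the device is in saturation.
I_D = ½ k_p V_ov² (1 + λ V_SD) = 0.5 × 1.19 × 1.89² × (1 + 0.023 × 7.14) = 2.46 mA.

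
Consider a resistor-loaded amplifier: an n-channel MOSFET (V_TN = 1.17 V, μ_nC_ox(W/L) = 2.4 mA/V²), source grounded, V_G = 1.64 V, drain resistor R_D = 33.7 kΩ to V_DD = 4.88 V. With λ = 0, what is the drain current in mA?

V_GS = V_G = 1.64 V, so V_ov = 1.64 − 1.17 = 0.47 V.
Assume saturation: I_D = ½ k_n V_ov² = 0.5 × 2.4 × 0.47² = 0.265 mA, giving V_DS = V_DD − I_D R_D = 4.88 − 0.265 × 33.7 = -4.05 V.
But -4.05 V < V_ov = 0.47 V, so the device is actually in triode.
In triode I_D = k_n[V_ov V_DS − ½ V_DS²] and I_D = (V_DD − V_DS)/R_D. Equating: 40.4 V_DS² − 39.01 V_DS + 4.88 = 0, giving V_DS = 0.148 V (the root below V_ov).
I_D = (4.88 − 0.148) / 33.7 = 0.14 mA.

I_D = 0.140 mA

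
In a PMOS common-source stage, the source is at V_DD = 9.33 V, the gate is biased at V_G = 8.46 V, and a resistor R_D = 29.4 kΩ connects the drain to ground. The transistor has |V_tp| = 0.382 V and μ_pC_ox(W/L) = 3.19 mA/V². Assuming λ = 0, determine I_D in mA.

I_D = 0.308 mA

V_SG = V_DD − V_G = 9.33 − 8.46 = 0.87 V, so V_ov = 0.87 − 0.382 = 0.488 V.
Assume saturation: I_D = ½ k_p V_ov² = 0.5 × 3.19 × 0.488² = 0.38 mA, giving V_SD = V_DD − I_D R_D = 9.33 − 0.38 × 29.4 = -1.84 V.
But -1.84 V < V_ov = 0.488 V, so the device is actually in triode.
In triode I_D = k_p[V_ov V_SD − ½ V_SD²] and I_D = (V_DD − V_SD)/R_D. Equating: 46.9 V_SD² − 46.77 V_SD + 9.33 = 0, giving V_SD = 0.276 V (the root below V_ov).
I_D = (9.33 − 0.276) / 29.4 = 0.308 mA.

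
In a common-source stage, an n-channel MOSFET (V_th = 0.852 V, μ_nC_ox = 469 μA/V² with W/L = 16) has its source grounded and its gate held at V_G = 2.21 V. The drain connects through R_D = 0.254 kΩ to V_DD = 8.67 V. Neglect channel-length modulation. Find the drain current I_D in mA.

I_D = 6.92 mA

V_GS = V_G = 2.21 V, so V_ov = 2.21 − 0.852 = 1.36 V.
k_n = μ_nC_ox · (W/L) = 7.504 mA/V².
Assume saturation: I_D = ½ k_n V_ov² = 0.5 × 7.504 × 1.36² = 6.92 mA, giving V_DS = V_DD − I_D R_D = 8.67 − 6.92 × 0.254 = 6.91 V.
V_DS = 6.91 V ≥ V_ov = 1.36 V, confirming saturation.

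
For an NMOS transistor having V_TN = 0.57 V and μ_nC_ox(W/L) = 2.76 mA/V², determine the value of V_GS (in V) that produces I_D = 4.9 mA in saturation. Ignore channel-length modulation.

V_GS = 2.45 V

In saturation I_D = ½ k_n (V_GS − V_TN)², so V_GS − V_TN = √(2 I_D / k_n) = √(2 × 4.9 / 2.76) = 1.88 V.
V_GS = 0.57 + 1.88 = 2.45 V.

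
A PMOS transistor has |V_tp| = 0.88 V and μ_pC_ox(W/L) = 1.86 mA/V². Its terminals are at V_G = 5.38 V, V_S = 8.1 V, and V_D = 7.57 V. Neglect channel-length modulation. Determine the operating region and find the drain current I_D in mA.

V_SG = V_S − V_G = 8.1 − 5.38 = 2.72 V; V_SD = V_S − V_D = 8.1 − 7.57 = 0.53 V.
V_ov = V_SG − |V_tp| = 2.72 − 0.88 = 1.84 V.
Since V_SD = 0.53 V < V_ov = 1.84 V, the device is in the triode region.
I_D = k_p [V_ov · V_SD − ½ V_SD²] = 1.86 × [1.84 × 0.53 − 0.5 × 0.53²] = 1.55 mA.

Triode; I_D = 1.55 mA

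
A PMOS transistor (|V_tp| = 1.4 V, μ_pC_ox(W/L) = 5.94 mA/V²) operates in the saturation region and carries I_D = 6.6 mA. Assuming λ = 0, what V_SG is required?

V_SG = 2.89 V

In saturation I_D = ½ k_p (V_SG − |V_tp|)², so V_SG − |V_tp| = √(2 I_D / k_p) = √(2 × 6.6 / 5.94) = 1.49 V.
V_SG = 1.4 + 1.49 = 2.89 V.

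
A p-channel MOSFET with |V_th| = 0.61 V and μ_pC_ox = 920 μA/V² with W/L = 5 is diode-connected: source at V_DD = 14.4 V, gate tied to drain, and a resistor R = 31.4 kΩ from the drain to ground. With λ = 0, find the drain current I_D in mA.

I_D = 0.425 mA

With gate tied to drain, V_SG = V_SD ≥ V_SG − |V_th|, so the device is in saturation.
k_p = μ_pC_ox · (W/L) = 4.6 mA/V².
KCL at the drain: ½ k_p (V_SG − |V_th|)² = (V_DD − V_SG)/R.
Let x = V_SG − 0.61. Then 72.2 x² + x − 13.79 = 0, giving x = 0.43 V (positive root), so V_SG = 1.04 V.
I_D = (V_DD − V_SG)/R = (14.4 − 1.04) / 31.4 = 0.425 mA.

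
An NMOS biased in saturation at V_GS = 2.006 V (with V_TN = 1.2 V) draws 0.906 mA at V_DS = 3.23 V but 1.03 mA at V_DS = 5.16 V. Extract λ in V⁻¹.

λ = 0.0920 V⁻¹

With V_GS fixed, I_D ∝ (1 + λ V_DS) in saturation, so I_D2/I_D1 = (1 + λ V_DS2)/(1 + λ V_DS1).
1.03/0.906 = 1.137 = (1 + 5.16 λ)/(1 + 3.23 λ).
Solving: λ (I_D1 V_DS2 − I_D2 V_DS1) = I_D2 − I_D1, so λ = (1.03 − 0.906) / (0.906 × 5.16 − 1.03 × 3.23) = 0.124 / 1.35 = 0.092 V⁻¹.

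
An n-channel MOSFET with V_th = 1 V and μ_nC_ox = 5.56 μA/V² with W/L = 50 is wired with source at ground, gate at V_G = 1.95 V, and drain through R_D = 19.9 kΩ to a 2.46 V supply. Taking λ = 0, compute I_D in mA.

V_GS = V_G = 1.95 V, so V_ov = 1.95 − 1 = 0.95 V.
k_n = μ_nC_ox · (W/L) = 0.278 mA/V².
Assume saturation: I_D = ½ k_n V_ov² = 0.5 × 0.278 × 0.95² = 0.125 mA, giving V_DS = V_DD − I_D R_D = 2.46 − 0.125 × 19.9 = -0.0364 V.
But -0.0364 V < V_ov = 0.95 V, so the device is actually in triode.
In triode I_D = k_n[V_ov V_DS − ½ V_DS²] and I_D = (V_DD − V_DS)/R_D. Equating: 2.77 V_DS² − 6.256 V_DS + 2.46 = 0, giving V_DS = 0.507 V (the root below V_ov).
I_D = (2.46 − 0.507) / 19.9 = 0.0981 mA.

I_D = 0.0981 mA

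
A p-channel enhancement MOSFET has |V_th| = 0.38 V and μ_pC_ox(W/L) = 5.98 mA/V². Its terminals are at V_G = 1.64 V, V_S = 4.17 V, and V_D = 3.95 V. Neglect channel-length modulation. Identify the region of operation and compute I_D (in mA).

Triode; I_D = 2.68 mA

V_SG = V_S − V_G = 4.17 − 1.64 = 2.53 V; V_SD = V_S − V_D = 4.17 − 3.95 = 0.22 V.
V_ov = V_SG − |V_th| = 2.53 − 0.38 = 2.15 V.
Since V_SD = 0.22 V < V_ov = 2.15 V, the device is in the triode region.
I_D = k_p [V_ov · V_SD − ½ V_SD²] = 5.98 × [2.15 × 0.22 − 0.5 × 0.22²] = 2.68 mA.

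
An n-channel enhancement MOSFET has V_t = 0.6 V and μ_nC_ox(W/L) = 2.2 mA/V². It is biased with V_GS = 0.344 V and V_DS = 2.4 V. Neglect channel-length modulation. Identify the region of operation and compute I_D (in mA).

Cutoff; I_D = 0 mA

V_GS = 0.344 V < V_t = 0.6 V, so the transistor is in cutoff.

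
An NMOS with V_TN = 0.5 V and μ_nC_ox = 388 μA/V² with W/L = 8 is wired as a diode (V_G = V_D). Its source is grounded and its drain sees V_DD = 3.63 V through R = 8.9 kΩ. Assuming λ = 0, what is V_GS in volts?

V_GS = 0.941 V

With gate tied to drain, V_GS = V_DS ≥ V_GS − V_TN, so the device is in saturation.
k_n = μ_nC_ox · (W/L) = 3.104 mA/V².
KCL at the drain: ½ k_n (V_GS − V_TN)² = (V_DD − V_GS)/R.
Let x = V_GS − 0.5. Then 13.8 x² + x − 3.13 = 0, giving x = 0.441 V (positive root), so V_GS = 0.941 V.
I_D = (V_DD − V_GS)/R = (3.63 − 0.941) / 8.9 = 0.302 mA.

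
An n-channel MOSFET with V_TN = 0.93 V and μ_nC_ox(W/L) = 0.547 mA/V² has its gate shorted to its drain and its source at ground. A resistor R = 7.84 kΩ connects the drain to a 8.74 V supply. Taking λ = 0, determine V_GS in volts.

V_GS = 2.62 V

With gate tied to drain, V_GS = V_DS ≥ V_GS − V_TN, so the device is in saturation.
KCL at the drain: ½ k_n (V_GS − V_TN)² = (V_DD − V_GS)/R.
Let x = V_GS − 0.93. Then 2.14 x² + x − 7.81 = 0, giving x = 1.69 V (positive root), so V_GS = 2.62 V.
I_D = (V_DD − V_GS)/R = (8.74 − 2.62) / 7.84 = 0.781 mA.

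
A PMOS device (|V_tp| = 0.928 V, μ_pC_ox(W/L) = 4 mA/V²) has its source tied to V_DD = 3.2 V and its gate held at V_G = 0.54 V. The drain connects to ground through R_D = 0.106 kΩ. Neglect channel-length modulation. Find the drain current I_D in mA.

I_D = 6.00 mA

V_SG = V_DD − V_G = 3.2 − 0.54 = 2.66 V, so V_ov = 2.66 − 0.928 = 1.73 V.
Assume saturation: I_D = ½ k_p V_ov² = 0.5 × 4 × 1.73² = 6 mA, giving V_SD = V_DD − I_D R_D = 3.2 − 6 × 0.106 = 2.56 V.
V_SD = 2.56 V ≥ V_ov = 1.73 V, confirming saturation.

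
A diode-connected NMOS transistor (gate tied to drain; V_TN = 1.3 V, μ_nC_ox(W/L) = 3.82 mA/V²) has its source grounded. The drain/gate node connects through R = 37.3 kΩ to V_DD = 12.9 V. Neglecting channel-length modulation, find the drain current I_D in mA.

I_D = 0.300 mA

With gate tied to drain, V_GS = V_DS ≥ V_GS − V_TN, so the device is in saturation.
KCL at the drain: ½ k_n (V_GS − V_TN)² = (V_DD − V_GS)/R.
Let x = V_GS − 1.3. Then 71.2 x² + x − 11.6 = 0, giving x = 0.397 V (positive root), so V_GS = 1.7 V.
I_D = (V_DD − V_GS)/R = (12.9 − 1.7) / 37.3 = 0.3 mA.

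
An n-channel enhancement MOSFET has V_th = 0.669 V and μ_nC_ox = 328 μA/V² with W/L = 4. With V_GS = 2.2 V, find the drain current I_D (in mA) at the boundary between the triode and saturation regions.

At the boundary V_DS = V_ov = V_GS − V_th = 2.2 − 0.669 = 1.53 V.
k_n = μ_nC_ox · (W/L) = 1.312 mA/V².
I_D = ½ k_n V_ov² = 0.5 × 1.312 × 1.53² = 1.54 mA.

I_D = 1.54 mA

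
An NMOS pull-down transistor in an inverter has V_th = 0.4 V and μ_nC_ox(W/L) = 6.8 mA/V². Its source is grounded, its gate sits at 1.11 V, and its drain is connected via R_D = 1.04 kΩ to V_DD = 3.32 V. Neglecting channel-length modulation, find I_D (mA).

I_D = 1.71 mA

V_GS = V_G = 1.11 V, so V_ov = 1.11 − 0.4 = 0.71 V.
Assume saturation: I_D = ½ k_n V_ov² = 0.5 × 6.8 × 0.71² = 1.71 mA, giving V_DS = V_DD − I_D R_D = 3.32 − 1.71 × 1.04 = 1.54 V.
V_DS = 1.54 V ≥ V_ov = 0.71 V, confirming saturation.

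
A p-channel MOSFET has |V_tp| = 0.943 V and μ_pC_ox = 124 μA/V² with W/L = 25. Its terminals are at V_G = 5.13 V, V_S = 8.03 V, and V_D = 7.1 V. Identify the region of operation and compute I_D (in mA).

Triode; I_D = 4.30 mA

V_SG = V_S − V_G = 8.03 − 5.13 = 2.9 V; V_SD = V_S − V_D = 8.03 − 7.1 = 0.93 V.
k_p = μ_pC_ox · (W/L) = 3.1 mA/V².
V_ov = V_SG − |V_tp| = 2.9 − 0.943 = 1.96 V.
Since V_SD = 0.93 V < V_ov = 1.96 V, the device is in the triode region.
I_D = k_p [V_ov · V_SD − ½ V_SD²] = 3.1 × [1.96 × 0.93 − 0.5 × 0.93²] = 4.3 mA.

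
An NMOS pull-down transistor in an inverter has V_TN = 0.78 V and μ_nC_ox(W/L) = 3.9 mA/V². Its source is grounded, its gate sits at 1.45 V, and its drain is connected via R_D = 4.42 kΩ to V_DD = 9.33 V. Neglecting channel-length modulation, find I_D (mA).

I_D = 0.875 mA

V_GS = V_G = 1.45 V, so V_ov = 1.45 − 0.78 = 0.67 V.
Assume saturation: I_D = ½ k_n V_ov² = 0.5 × 3.9 × 0.67² = 0.875 mA, giving V_DS = V_DD − I_D R_D = 9.33 − 0.875 × 4.42 = 5.46 V.
V_DS = 5.46 V ≥ V_ov = 0.67 V, confirming saturation.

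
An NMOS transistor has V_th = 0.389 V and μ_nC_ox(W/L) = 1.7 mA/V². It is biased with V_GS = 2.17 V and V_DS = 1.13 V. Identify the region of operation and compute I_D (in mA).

V_ov = V_GS − V_th = 2.17 − 0.389 = 1.78 V.
Since V_DS = 1.13 V < V_ov = 1.78 V, the device is in the triode region.
I_D = k_n [V_ov · V_DS − ½ V_DS²] = 1.7 × [1.78 × 1.13 − 0.5 × 1.13²] = 2.34 mA.

Triode; I_D = 2.34 mA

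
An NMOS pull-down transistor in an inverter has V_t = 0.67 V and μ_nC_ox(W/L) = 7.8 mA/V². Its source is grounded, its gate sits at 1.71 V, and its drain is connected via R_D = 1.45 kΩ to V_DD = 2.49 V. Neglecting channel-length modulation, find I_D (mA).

I_D = 1.57 mA

V_GS = V_G = 1.71 V, so V_ov = 1.71 − 0.67 = 1.04 V.
Assume saturation: I_D = ½ k_n V_ov² = 0.5 × 7.8 × 1.04² = 4.22 mA, giving V_DS = V_DD − I_D R_D = 2.49 − 4.22 × 1.45 = -3.63 V.
But -3.63 V < V_ov = 1.04 V, so the device is actually in triode.
In triode I_D = k_n[V_ov V_DS − ½ V_DS²] and I_D = (V_DD − V_DS)/R_D. Equating: 5.65 V_DS² − 12.76 V_DS + 2.49 = 0, giving V_DS = 0.216 V (the root below V_ov).
I_D = (2.49 − 0.216) / 1.45 = 1.57 mA.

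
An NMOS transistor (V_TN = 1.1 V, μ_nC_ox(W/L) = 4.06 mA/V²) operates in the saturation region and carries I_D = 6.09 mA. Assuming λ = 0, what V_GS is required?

V_GS = 2.83 V

In saturation I_D = ½ k_n (V_GS − V_TN)², so V_GS − V_TN = √(2 I_D / k_n) = √(2 × 6.09 / 4.06) = 1.73 V.
V_GS = 1.1 + 1.73 = 2.83 V.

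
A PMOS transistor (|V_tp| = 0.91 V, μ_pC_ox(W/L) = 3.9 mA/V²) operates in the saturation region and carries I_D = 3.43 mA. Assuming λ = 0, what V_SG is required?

In saturation I_D = ½ k_p (V_SG − |V_tp|)², so V_SG − |V_tp| = √(2 I_D / k_p) = √(2 × 3.43 / 3.9) = 1.33 V.
V_SG = 0.91 + 1.33 = 2.24 V.

V_SG = 2.24 V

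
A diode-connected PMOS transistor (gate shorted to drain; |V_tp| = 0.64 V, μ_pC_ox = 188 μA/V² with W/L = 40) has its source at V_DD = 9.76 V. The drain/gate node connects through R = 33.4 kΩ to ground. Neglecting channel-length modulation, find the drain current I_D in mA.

With gate tied to drain, V_SG = V_SD ≥ V_SG − |V_tp|, so the device is in saturation.
k_p = μ_pC_ox · (W/L) = 7.52 mA/V².
KCL at the drain: ½ k_p (V_SG − |V_tp|)² = (V_DD − V_SG)/R.
Let x = V_SG − 0.64. Then 126 x² + x − 9.12 = 0, giving x = 0.266 V (positive root), so V_SG = 0.906 V.
I_D = (V_DD − V_SG)/R = (9.76 − 0.906) / 33.4 = 0.265 mA.

I_D = 0.265 mA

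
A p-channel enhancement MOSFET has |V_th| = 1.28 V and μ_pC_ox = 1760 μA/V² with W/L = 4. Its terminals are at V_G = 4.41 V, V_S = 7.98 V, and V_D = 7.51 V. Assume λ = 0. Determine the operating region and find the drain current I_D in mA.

V_SG = V_S − V_G = 7.98 − 4.41 = 3.57 V; V_SD = V_S − V_D = 7.98 − 7.51 = 0.47 V.
k_p = μ_pC_ox · (W/L) = 7.04 mA/V².
V_ov = V_SG − |V_th| = 3.57 − 1.28 = 2.29 V.
Since V_SD = 0.47 V < V_ov = 2.29 V, the device is in the triode region.
I_D = k_p [V_ov · V_SD − ½ V_SD²] = 7.04 × [2.29 × 0.47 − 0.5 × 0.47²] = 6.8 mA.

Triode; I_D = 6.80 mA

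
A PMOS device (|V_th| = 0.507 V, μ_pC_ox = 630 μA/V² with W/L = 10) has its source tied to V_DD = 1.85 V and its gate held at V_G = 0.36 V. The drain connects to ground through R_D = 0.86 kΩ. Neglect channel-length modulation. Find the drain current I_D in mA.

I_D = 1.75 mA

V_SG = V_DD − V_G = 1.85 − 0.36 = 1.49 V, so V_ov = 1.49 − 0.507 = 0.983 V.
k_p = μ_pC_ox · (W/L) = 6.3 mA/V².
Assume saturation: I_D = ½ k_p V_ov² = 0.5 × 6.3 × 0.983² = 3.04 mA, giving V_SD = V_DD − I_D R_D = 1.85 − 3.04 × 0.86 = -0.768 V.
But -0.768 V < V_ov = 0.983 V, so the device is actually in triode.
In triode I_D = k_p[V_ov V_SD − ½ V_SD²] and I_D = (V_DD − V_SD)/R_D. Equating: 2.71 V_SD² − 6.326 V_SD + 1.85 = 0, giving V_SD = 0.343 V (the root below V_ov).
I_D = (1.85 − 0.343) / 0.86 = 1.75 mA.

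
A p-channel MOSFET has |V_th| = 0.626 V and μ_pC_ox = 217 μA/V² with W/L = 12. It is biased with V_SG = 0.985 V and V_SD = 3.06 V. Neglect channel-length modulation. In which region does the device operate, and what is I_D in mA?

k_p = μ_pC_ox · (W/L) = 2.604 mA/V².
V_ov = V_SG − |V_th| = 0.985 − 0.626 = 0.359 V.
Since V_SD = 3.06 V ≥ V_ov = 0.359 V, the device is in saturation.
I_D = ½ k_p V_ov² = 0.5 × 2.604 × 0.359² = 0.168 mA.

Saturation; I_D = 0.168 mA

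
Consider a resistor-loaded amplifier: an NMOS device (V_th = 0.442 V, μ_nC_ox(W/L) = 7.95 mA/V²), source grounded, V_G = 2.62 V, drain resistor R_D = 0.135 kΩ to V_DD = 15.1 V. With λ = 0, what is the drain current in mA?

I_D = 18.9 mA

V_GS = V_G = 2.62 V, so V_ov = 2.62 − 0.442 = 2.18 V.
Assume saturation: I_D = ½ k_n V_ov² = 0.5 × 7.95 × 2.18² = 18.9 mA, giving V_DS = V_DD − I_D R_D = 15.1 − 18.9 × 0.135 = 12.6 V.
V_DS = 12.6 V ≥ V_ov = 2.18 V, confirming saturation.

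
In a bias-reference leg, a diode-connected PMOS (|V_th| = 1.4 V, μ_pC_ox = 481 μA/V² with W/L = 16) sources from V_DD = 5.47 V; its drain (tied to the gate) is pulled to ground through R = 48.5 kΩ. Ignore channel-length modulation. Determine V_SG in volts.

V_SG = 1.55 V

With gate tied to drain, V_SG = V_SD ≥ V_SG − |V_th|, so the device is in saturation.
k_p = μ_pC_ox · (W/L) = 7.696 mA/V².
KCL at the drain: ½ k_p (V_SG − |V_th|)² = (V_DD − V_SG)/R.
Let x = V_SG − 1.4. Then 187 x² + x − 4.07 = 0, giving x = 0.145 V (positive root), so V_SG = 1.55 V.
I_D = (V_DD − V_SG)/R = (5.47 − 1.55) / 48.5 = 0.0809 mA.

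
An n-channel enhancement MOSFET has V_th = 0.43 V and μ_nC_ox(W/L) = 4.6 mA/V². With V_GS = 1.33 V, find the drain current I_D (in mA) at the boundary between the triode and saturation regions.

I_D = 1.86 mA

At the boundary V_DS = V_ov = V_GS − V_th = 1.33 − 0.43 = 0.9 V.
I_D = ½ k_n V_ov² = 0.5 × 4.6 × 0.9² = 1.86 mA.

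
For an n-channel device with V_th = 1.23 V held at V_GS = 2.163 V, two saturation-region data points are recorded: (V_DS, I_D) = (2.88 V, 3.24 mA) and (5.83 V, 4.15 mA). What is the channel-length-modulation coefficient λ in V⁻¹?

With V_GS fixed, I_D ∝ (1 + λ V_DS) in saturation, so I_D2/I_D1 = (1 + λ V_DS2)/(1 + λ V_DS1).
4.15/3.24 = 1.281 = (1 + 5.83 λ)/(1 + 2.88 λ).
Solving: λ (I_D1 V_DS2 − I_D2 V_DS1) = I_D2 − I_D1, so λ = (4.15 − 3.24) / (3.24 × 5.83 − 4.15 × 2.88) = 0.91 / 6.94 = 0.131 V⁻¹.

λ = 0.131 V⁻¹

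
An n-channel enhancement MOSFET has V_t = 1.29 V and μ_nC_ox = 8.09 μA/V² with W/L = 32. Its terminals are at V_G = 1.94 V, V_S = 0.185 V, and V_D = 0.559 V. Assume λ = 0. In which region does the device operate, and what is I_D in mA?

V_GS = V_G − V_S = 1.94 − 0.185 = 1.75 V; V_DS = V_D − V_S = 0.559 − 0.185 = 0.374 V.
k_n = μ_nC_ox · (W/L) = 0.2589 mA/V².
V_ov = V_GS − V_t = 1.75 − 1.29 = 0.465 V.
Since V_DS = 0.374 V < V_ov = 0.465 V, the device is in the triode region.
I_D = k_n [V_ov · V_DS − ½ V_DS²] = 0.2589 × [0.465 × 0.374 − 0.5 × 0.374²] = 0.0269 mA.

Triode; I_D = 0.0269 mA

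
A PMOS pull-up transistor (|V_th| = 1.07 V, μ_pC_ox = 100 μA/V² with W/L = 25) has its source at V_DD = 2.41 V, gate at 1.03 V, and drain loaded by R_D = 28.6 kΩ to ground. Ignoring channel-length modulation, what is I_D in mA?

I_D = 0.0797 mA

V_SG = V_DD − V_G = 2.41 − 1.03 = 1.38 V, so V_ov = 1.38 − 1.07 = 0.31 V.
k_p = μ_pC_ox · (W/L) = 2.5 mA/V².
Assume saturation: I_D = ½ k_p V_ov² = 0.5 × 2.5 × 0.31² = 0.12 mA, giving V_SD = V_DD − I_D R_D = 2.41 − 0.12 × 28.6 = -1.03 V.
But -1.03 V < V_ov = 0.31 V, so the device is actually in triode.
In triode I_D = k_p[V_ov V_SD − ½ V_SD²] and I_D = (V_DD − V_SD)/R_D. Equating: 35.8 V_SD² − 23.17 V_SD + 2.41 = 0, giving V_SD = 0.13 V (the root below V_ov).
I_D = (2.41 − 0.13) / 28.6 = 0.0797 mA.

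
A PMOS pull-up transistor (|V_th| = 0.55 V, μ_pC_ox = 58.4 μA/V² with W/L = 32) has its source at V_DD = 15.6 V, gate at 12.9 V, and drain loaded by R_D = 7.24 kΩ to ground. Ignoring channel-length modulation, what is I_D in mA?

I_D = 2.07 mA

V_SG = V_DD − V_G = 15.6 − 12.9 = 2.7 V, so V_ov = 2.7 − 0.55 = 2.15 V.
k_p = μ_pC_ox · (W/L) = 1.869 mA/V².
Assume saturation: I_D = ½ k_p V_ov² = 0.5 × 1.869 × 2.15² = 4.32 mA, giving V_SD = V_DD − I_D R_D = 15.6 − 4.32 × 7.24 = -15.7 V.
But -15.7 V < V_ov = 2.15 V, so the device is actually in triode.
In triode I_D = k_p[V_ov V_SD − ½ V_SD²] and I_D = (V_DD − V_SD)/R_D. Equating: 6.77 V_SD² − 30.09 V_SD + 15.6 = 0, giving V_SD = 0.599 V (the root below V_ov).
I_D = (15.6 − 0.599) / 7.24 = 2.07 mA.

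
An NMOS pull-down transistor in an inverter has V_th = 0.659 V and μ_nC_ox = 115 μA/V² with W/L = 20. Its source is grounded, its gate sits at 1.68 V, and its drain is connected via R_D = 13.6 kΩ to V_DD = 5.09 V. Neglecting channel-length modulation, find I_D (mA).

I_D = 0.362 mA

V_GS = V_G = 1.68 V, so V_ov = 1.68 − 0.659 = 1.02 V.
k_n = μ_nC_ox · (W/L) = 2.3 mA/V².
Assume saturation: I_D = ½ k_n V_ov² = 0.5 × 2.3 × 1.02² = 1.2 mA, giving V_DS = V_DD − I_D R_D = 5.09 − 1.2 × 13.6 = -11.2 V.
But -11.2 V < V_ov = 1.02 V, so the device is actually in triode.
In triode I_D = k_n[V_ov V_DS − ½ V_DS²] and I_D = (V_DD − V_DS)/R_D. Equating: 15.6 V_DS² − 32.94 V_DS + 5.09 = 0, giving V_DS = 0.168 V (the root below V_ov).
I_D = (5.09 − 0.168) / 13.6 = 0.362 mA.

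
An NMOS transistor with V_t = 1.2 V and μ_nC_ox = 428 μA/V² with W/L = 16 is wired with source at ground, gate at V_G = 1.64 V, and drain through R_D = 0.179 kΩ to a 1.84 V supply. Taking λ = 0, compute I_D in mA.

I_D = 0.663 mA

V_GS = V_G = 1.64 V, so V_ov = 1.64 − 1.2 = 0.44 V.
k_n = μ_nC_ox · (W/L) = 6.848 mA/V².
Assume saturation: I_D = ½ k_n V_ov² = 0.5 × 6.848 × 0.44² = 0.663 mA, giving V_DS = V_DD − I_D R_D = 1.84 − 0.663 × 0.179 = 1.72 V.
V_DS = 1.72 V ≥ V_ov = 0.44 V, confirming saturation.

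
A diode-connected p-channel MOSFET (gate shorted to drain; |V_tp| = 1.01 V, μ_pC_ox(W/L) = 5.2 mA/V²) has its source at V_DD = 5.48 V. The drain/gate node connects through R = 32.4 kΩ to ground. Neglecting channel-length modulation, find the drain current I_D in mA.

I_D = 0.131 mA

With gate tied to drain, V_SG = V_SD ≥ V_SG − |V_tp|, so the device is in saturation.
KCL at the drain: ½ k_p (V_SG − |V_tp|)² = (V_DD − V_SG)/R.
Let x = V_SG − 1.01. Then 84.2 x² + x − 4.47 = 0, giving x = 0.224 V (positive root), so V_SG = 1.23 V.
I_D = (V_DD − V_SG)/R = (5.48 − 1.23) / 32.4 = 0.131 mA.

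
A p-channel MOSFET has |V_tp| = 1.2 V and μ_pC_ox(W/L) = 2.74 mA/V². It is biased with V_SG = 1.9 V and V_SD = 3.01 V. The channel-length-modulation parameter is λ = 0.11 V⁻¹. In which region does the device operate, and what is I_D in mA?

Saturation; I_D = 0.894 mA

V_ov = V_SG − |V_tp| = 1.9 − 1.2 = 0.7 V.
Since V_SD = 3.01 V ≥ V_ov = 0.7 V, the device is in saturation.
I_D = ½ k_p V_ov² (1 + λ V_SD) = 0.5 × 2.74 × 0.7² × (1 + 0.11 × 3.01) = 0.894 mA.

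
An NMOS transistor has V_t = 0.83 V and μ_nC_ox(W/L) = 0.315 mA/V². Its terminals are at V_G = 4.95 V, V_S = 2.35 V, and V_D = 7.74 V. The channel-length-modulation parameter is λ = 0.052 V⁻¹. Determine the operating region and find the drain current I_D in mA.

Saturation; I_D = 0.632 mA

V_GS = V_G − V_S = 4.95 − 2.35 = 2.6 V; V_DS = V_D − V_S = 7.74 − 2.35 = 5.39 V.
V_ov = V_GS − V_t = 2.6 − 0.83 = 1.77 V.
Since V_DS = 5.39 V ≥ V_ov = 1.77 V, the device is in saturation.
I_D = ½ k_n V_ov² (1 + λ V_DS) = 0.5 × 0.315 × 1.77² × (1 + 0.052 × 5.39) = 0.632 mA.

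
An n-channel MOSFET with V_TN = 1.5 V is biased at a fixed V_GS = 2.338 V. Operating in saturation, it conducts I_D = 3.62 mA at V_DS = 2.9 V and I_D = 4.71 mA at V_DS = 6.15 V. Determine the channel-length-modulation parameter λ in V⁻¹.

With V_GS fixed, I_D ∝ (1 + λ V_DS) in saturation, so I_D2/I_D1 = (1 + λ V_DS2)/(1 + λ V_DS1).
4.71/3.62 = 1.301 = (1 + 6.15 λ)/(1 + 2.9 λ).
Solving: λ (I_D1 V_DS2 − I_D2 V_DS1) = I_D2 − I_D1, so λ = (4.71 − 3.62) / (3.62 × 6.15 − 4.71 × 2.9) = 1.09 / 8.6 = 0.127 V⁻¹.

λ = 0.127 V⁻¹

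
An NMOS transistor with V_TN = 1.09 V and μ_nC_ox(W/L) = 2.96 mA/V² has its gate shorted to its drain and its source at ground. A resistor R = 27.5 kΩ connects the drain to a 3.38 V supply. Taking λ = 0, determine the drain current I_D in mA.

With gate tied to drain, V_GS = V_DS ≥ V_GS − V_TN, so the device is in saturation.
KCL at the drain: ½ k_n (V_GS − V_TN)² = (V_DD − V_GS)/R.
Let x = V_GS − 1.09. Then 40.7 x² + x − 2.29 = 0, giving x = 0.225 V (positive root), so V_GS = 1.32 V.
I_D = (V_DD − V_GS)/R = (3.38 − 1.32) / 27.5 = 0.0751 mA.

I_D = 0.0751 mA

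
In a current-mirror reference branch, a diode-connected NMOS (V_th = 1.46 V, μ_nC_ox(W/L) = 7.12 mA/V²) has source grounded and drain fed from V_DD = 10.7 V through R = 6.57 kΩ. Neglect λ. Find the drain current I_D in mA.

With gate tied to drain, V_GS = V_DS ≥ V_GS − V_th, so the device is in saturation.
KCL at the drain: ½ k_n (V_GS − V_th)² = (V_DD − V_GS)/R.
Let x = V_GS − 1.46. Then 23.4 x² + x − 9.24 = 0, giving x = 0.608 V (positive root), so V_GS = 2.07 V.
I_D = (V_DD − V_GS)/R = (10.7 − 2.07) / 6.57 = 1.31 mA.

I_D = 1.31 mA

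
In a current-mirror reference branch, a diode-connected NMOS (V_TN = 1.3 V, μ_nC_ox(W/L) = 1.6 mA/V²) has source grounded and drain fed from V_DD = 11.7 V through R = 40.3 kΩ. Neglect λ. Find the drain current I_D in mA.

With gate tied to drain, V_GS = V_DS ≥ V_GS − V_TN, so the device is in saturation.
KCL at the drain: ½ k_n (V_GS − V_TN)² = (V_DD − V_GS)/R.
Let x = V_GS − 1.3. Then 32.2 x² + x − 10.4 = 0, giving x = 0.553 V (positive root), so V_GS = 1.85 V.
I_D = (V_DD − V_GS)/R = (11.7 − 1.85) / 40.3 = 0.244 mA.

I_D = 0.244 mA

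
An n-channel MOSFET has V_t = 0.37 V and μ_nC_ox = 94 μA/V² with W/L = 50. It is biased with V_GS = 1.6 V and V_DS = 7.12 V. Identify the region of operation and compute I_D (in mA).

k_n = μ_nC_ox · (W/L) = 4.7 mA/V².
V_ov = V_GS − V_t = 1.6 − 0.37 = 1.23 V.
Since V_DS = 7.12 V ≥ V_ov = 1.23 V, the device is in saturation.
I_D = ½ k_n V_ov² = 0.5 × 4.7 × 1.23² = 3.56 mA.

Saturation; I_D = 3.56 mA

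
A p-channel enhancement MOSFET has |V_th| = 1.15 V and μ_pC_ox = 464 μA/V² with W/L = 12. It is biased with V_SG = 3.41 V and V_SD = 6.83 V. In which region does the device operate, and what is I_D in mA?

k_p = μ_pC_ox · (W/L) = 5.568 mA/V².
V_ov = V_SG − |V_th| = 3.41 − 1.15 = 2.26 V.
Since V_SD = 6.83 V ≥ V_ov = 2.26 V, the device is in saturation.
I_D = ½ k_p V_ov² = 0.5 × 5.568 × 2.26² = 14.2 mA.

Saturation; I_D = 14.2 mA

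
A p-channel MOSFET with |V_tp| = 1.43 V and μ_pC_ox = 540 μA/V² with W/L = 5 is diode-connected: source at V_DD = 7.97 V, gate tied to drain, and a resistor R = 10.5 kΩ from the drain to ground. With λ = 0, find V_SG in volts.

With gate tied to drain, V_SG = V_SD ≥ V_SG − |V_tp|, so the device is in saturation.
k_p = μ_pC_ox · (W/L) = 2.7 mA/V².
KCL at the drain: ½ k_p (V_SG − |V_tp|)² = (V_DD − V_SG)/R.
Let x = V_SG − 1.43. Then 14.2 x² + x − 6.54 = 0, giving x = 0.645 V (positive root), so V_SG = 2.07 V.
I_D = (V_DD − V_SG)/R = (7.97 − 2.07) / 10.5 = 0.561 mA.

V_SG = 2.07 V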